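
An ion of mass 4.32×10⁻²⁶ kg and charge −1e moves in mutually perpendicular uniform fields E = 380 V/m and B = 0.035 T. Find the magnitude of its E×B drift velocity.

The E×B drift speed is v_d = E/B.
v_d = 380/0.035 = 1.1×10⁴ m/s.

v_d ≈ 1.1×10⁴ m/s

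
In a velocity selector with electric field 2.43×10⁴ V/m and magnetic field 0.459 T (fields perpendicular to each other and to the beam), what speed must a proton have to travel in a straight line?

v = 5.29×10⁴ m/s

Straight-line motion ⇒ electric and magnetic forces cancel, so E = vB.
v = E/B = 2.43×10⁴/0.459 = 5.29×10⁴ m/s.
The result is independent of the particle's charge and mass.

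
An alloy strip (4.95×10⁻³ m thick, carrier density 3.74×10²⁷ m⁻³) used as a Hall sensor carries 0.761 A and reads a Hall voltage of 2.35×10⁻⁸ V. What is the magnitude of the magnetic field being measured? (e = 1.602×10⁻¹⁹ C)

B ≈ 0.0916 T

From V_H = IB/(n e t), B = V_H n e t / I.
B = (2.35×10⁻⁸)(3.74×10²⁷)(1.602×10⁻¹⁹)(4.95×10⁻³)/0.761 ≈ 0.0916 T.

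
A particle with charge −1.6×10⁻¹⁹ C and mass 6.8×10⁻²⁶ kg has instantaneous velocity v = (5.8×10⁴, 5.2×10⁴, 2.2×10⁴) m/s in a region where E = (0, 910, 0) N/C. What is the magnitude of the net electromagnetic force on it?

|F| ≈ 1.46×10⁻¹⁶ N

Only an electric field acts, so F = qE = (−1.6×10⁻¹⁹ C)·(0, 910, 0) = (0, -1.46×10⁻¹⁶, 0) N.
|F| = 1.46×10⁻¹⁶ N.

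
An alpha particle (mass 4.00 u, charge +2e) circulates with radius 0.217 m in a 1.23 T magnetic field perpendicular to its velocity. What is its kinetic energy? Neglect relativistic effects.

v = |q|Br/m, then KE = ½mv² = (qBr)²/(2m).
v = (3.204×10⁻¹⁹)(1.23)(0.217)/6.644×10⁻²⁷ ≈ 1.287×10⁷ m/s.
KE = ½(6.644×10⁻²⁷)(1.287×10⁷)² ≈ 5.50×10⁻¹³ J = 3.44×10⁶ eV.

KE ≈ 3.44×10⁶ eV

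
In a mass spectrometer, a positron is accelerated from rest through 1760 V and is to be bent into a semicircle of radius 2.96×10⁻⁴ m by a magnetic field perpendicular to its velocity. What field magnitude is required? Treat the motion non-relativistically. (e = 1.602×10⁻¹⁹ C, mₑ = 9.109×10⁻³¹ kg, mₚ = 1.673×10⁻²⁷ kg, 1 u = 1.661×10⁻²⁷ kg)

B ≈ 0.478 T

v = √(2|q|V/m) = √(2·1.602×10⁻¹⁹·1760/9.109×10⁻³¹) ≈ 2.488×10⁷ m/s.
B = mv/(|q|r) = (9.109×10⁻³¹)(2.488×10⁷)/((1.602×10⁻¹⁹)(2.96×10⁻⁴)) ≈ 0.478 T.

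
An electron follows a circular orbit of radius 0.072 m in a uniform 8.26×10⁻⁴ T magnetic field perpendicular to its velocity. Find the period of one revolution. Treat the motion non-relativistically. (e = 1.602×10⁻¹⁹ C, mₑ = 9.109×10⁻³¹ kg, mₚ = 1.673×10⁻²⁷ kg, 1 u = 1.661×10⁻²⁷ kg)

The cyclotron period depends only on m, q, B: T = 2πm/(|q|B).
T = 2π(9.109×10⁻³¹)/((1.602×10⁻¹⁹)(8.26×10⁻⁴)) ≈ 4.33×10⁻⁸ s.

T ≈ 4.33×10⁻⁸ s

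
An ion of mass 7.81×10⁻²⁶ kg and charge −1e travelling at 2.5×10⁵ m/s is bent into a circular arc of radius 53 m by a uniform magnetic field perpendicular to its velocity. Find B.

B ≈ 2.3×10⁻³ T

From |q|vB = mv²/r, B = mv/(|q|r).
B = (7.81×10⁻²⁶)(2.5×10⁵)/((1.602×10⁻¹⁹)(53)) ≈ 2.3×10⁻³ T.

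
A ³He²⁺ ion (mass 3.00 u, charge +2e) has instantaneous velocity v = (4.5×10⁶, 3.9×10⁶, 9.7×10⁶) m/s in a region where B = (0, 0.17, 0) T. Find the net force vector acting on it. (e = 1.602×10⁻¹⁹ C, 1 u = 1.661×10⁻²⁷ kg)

v×B = (-1.65×10⁶, 0, 7.65×10⁵) N/C.
F = q v×B = (3.204×10⁻¹⁹ C)·(-1.65×10⁶, 0, 7.65×10⁵) = (-5.28×10⁻¹³, 0, 2.45×10⁻¹³) N.

F ≈ (-5.28×10⁻¹³, 0, 2.45×10⁻¹³) N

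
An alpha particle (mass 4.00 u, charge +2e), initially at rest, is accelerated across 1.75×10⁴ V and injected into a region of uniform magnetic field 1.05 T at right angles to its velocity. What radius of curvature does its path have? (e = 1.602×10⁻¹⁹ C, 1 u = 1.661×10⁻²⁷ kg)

r ≈ 0.0257 m

Acceleration: |q|V = ½mv² ⇒ v = √(2|q|V/m) = √(2·3.204×10⁻¹⁹·1.75×10⁴/6.644×10⁻²⁷) ≈ 1.299×10⁶ m/s.
In the field: r = mv/(|q|B) = (6.644×10⁻²⁷)(1.299×10⁶)/((3.204×10⁻¹⁹)(1.05)) ≈ 0.0257 m.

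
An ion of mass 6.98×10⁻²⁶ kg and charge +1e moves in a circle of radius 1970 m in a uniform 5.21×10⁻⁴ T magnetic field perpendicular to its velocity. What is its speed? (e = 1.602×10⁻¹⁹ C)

v ≈ 2.36×10⁶ m/s

From |q|vB = mv²/r, v = |q|Br/m.
v = (1.602×10⁻¹⁹)(5.21×10⁻⁴)(1970)/6.98×10⁻²⁶ ≈ 2.36×10⁶ m/s.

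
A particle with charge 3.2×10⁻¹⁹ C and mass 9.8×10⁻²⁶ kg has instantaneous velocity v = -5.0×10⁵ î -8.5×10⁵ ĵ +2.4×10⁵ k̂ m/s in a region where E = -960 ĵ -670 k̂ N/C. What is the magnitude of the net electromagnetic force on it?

Only an electric field acts, so F = qE = (3.2×10⁻¹⁹ C)·(0, -960, -670) = (0, -3.07×10⁻¹⁶, -2.14×10⁻¹⁶) N.
|F| = 3.75×10⁻¹⁶ N.

|F| ≈ 3.75×10⁻¹⁶ N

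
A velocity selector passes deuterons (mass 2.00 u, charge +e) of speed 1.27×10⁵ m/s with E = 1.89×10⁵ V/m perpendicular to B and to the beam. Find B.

Balance of forces in the selector: qE = qvB ⇒ B = E/v.
B = 1.89×10⁵/1.27×10⁵ = 1.49 T.

B = 1.49 T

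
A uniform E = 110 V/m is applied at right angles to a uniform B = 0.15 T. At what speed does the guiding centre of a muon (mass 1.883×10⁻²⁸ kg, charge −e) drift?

The steady drift has the magnetic force balancing the electric force, so v_d = E/B.
v_d = 110/0.15 = 730 m/s.

v_d ≈ 730 m/s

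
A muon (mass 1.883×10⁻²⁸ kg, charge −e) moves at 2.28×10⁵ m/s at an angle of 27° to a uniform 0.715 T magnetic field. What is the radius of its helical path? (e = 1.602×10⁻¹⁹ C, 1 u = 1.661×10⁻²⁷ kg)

r ≈ 1.70×10⁻⁴ m

v⊥ = v sinθ = 2.28×10⁵·sin27° ≈ 1.035×10⁵ m/s.
r = m v⊥/(|q|B) = (1.883×10⁻²⁸)(1.035×10⁵)/((1.602×10⁻¹⁹)(0.715)) ≈ 1.70×10⁻⁴ m.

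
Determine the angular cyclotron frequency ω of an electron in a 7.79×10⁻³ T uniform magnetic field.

ω = |q|B/m.
ω = (1.602×10⁻¹⁹)(7.79×10⁻³)/9.109×10⁻³¹ ≈ 1.37×10⁹ rad/s.

ω ≈ 1.37×10⁹ rad/s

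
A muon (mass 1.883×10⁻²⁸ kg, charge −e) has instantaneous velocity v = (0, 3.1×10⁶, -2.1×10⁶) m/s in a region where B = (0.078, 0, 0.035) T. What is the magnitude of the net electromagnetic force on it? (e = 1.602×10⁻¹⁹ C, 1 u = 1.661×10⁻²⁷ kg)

v×B = (1.09×10⁵, -1.64×10⁵, -2.42×10⁵) N/C.
F = q v×B = (−1.602×10⁻¹⁹ C)·(1.09×10⁵, -1.64×10⁵, -2.42×10⁵) = (-1.74×10⁻¹⁴, 2.62×10⁻¹⁴, 3.87×10⁻¹⁴) N.
|F| = 4.99×10⁻¹⁴ N.

|F| ≈ 4.99×10⁻¹⁴ N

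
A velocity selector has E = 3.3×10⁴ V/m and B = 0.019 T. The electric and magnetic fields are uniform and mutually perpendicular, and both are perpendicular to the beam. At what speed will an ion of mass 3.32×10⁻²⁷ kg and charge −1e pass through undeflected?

Straight-line motion ⇒ electric and magnetic forces cancel, so E = vB.
v = E/B = 3.3×10⁴/0.019 = 1.7×10⁶ m/s.

v = 1.7×10⁶ m/s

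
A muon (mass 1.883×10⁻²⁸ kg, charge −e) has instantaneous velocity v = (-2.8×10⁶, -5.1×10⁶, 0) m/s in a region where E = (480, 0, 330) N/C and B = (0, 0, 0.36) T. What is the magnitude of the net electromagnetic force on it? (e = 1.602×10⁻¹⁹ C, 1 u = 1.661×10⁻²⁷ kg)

|F| ≈ 3.35×10⁻¹³ N

v×B = (-1.84×10⁶, 1.01×10⁶, 0) N/C.
E + v×B = (-1.84×10⁶, 1.01×10⁶, 330) N/C.
F = q(E + v×B) = (−1.602×10⁻¹⁹ C)·(-1.84×10⁶, 1.01×10⁶, 330) = (2.94×10⁻¹³, -1.61×10⁻¹³, -5.29×10⁻¹⁷) N.
|F| = 3.35×10⁻¹³ N.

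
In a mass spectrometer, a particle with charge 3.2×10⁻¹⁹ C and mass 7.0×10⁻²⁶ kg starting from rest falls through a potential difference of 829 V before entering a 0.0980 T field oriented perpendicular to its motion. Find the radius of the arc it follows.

Acceleration: |q|V = ½mv² ⇒ v = √(2|q|V/m) = √(2·3.2×10⁻¹⁹·829/7.0×10⁻²⁶) ≈ 8.706×10⁴ m/s.
In the field: r = mv/(|q|B) = (7.0×10⁻²⁶)(8.706×10⁴)/((3.2×10⁻¹⁹)(0.0980)) ≈ 0.194 m.

r ≈ 0.194 m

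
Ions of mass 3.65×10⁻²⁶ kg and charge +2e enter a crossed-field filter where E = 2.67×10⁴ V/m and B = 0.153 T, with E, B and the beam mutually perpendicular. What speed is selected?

For undeflected motion the electric and magnetic forces balance: qE = qvB.
v = E/B = 2.67×10⁴/0.153 = 1.75×10⁵ m/s.
The result is independent of the particle's charge and mass.

v = 1.75×10⁵ m/s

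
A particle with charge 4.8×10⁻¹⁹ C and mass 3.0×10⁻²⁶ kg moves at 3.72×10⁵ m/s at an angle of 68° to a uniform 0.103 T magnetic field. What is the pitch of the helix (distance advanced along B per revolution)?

p ≈ 0.531 m

v∥ = v cosθ = 3.72×10⁵·cos68° ≈ 1.394×10⁵ m/s.
T = 2πm/(|q|B) = 2π(3.0×10⁻²⁶)/((4.8×10⁻¹⁹)(0.103)) ≈ 3.813×10⁻⁶ s.
pitch = v∥ T = (1.394×10⁵)(3.813×10⁻⁶) ≈ 0.531 m.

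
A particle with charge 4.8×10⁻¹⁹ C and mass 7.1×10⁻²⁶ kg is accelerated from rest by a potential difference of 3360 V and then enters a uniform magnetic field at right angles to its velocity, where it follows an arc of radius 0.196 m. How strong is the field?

B ≈ 0.161 T

v = √(2|q|V/m) = √(2·4.8×10⁻¹⁹·3360/7.1×10⁻²⁶) ≈ 2.131×10⁵ m/s.
B = mv/(|q|r) = (7.1×10⁻²⁶)(2.131×10⁵)/((4.8×10⁻¹⁹)(0.196)) ≈ 0.161 T.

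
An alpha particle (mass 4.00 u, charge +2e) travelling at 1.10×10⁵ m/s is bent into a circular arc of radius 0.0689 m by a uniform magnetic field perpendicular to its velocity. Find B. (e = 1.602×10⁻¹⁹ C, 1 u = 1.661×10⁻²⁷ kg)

B ≈ 0.0331 T

From |q|vB = mv²/r, B = mv/(|q|r).
B = (6.644×10⁻²⁷)(1.10×10⁵)/((3.204×10⁻¹⁹)(0.0689)) ≈ 0.0331 T.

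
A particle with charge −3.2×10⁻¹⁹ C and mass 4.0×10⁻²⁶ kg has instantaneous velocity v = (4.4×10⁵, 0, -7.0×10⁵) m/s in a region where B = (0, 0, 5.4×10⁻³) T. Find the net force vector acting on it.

v×B = (0, -2380, 0) N/C.
F = q v×B = (−3.2×10⁻¹⁹ C)·(0, -2380, 0) = (0, 7.60×10⁻¹⁶, 0) N.

F ≈ (0, 7.60×10⁻¹⁶, 0) N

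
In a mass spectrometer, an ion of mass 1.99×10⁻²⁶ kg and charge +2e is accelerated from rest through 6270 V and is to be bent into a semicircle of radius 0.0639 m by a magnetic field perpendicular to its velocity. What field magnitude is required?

B ≈ 0.437 T

v = √(2|q|V/m) = √(2·3.204×10⁻¹⁹·6270/1.99×10⁻²⁶) ≈ 4.493×10⁵ m/s.
B = mv/(|q|r) = (1.99×10⁻²⁶)(4.493×10⁵)/((3.204×10⁻¹⁹)(0.0639)) ≈ 0.437 T.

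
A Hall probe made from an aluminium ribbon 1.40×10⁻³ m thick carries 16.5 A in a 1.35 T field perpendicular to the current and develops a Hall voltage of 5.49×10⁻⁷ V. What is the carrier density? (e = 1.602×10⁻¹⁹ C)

From V_H = IB/(n e t), n = IB/(V_H e t).
n = (16.5)(1.35)/((5.49×10⁻⁷)(1.602×10⁻¹⁹)(1.40×10⁻³)) ≈ 1.81×10²⁹ m⁻³.

n ≈ 1.81×10²⁹ m⁻³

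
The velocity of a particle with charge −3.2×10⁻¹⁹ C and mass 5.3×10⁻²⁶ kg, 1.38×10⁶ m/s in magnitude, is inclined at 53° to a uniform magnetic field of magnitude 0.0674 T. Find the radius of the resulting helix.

v⊥ = v sinθ = 1.38×10⁶·sin53° ≈ 1.102×10⁶ m/s.
r = m v⊥/(|q|B) = (5.3×10⁻²⁶)(1.102×10⁶)/((3.2×10⁻¹⁹)(0.0674)) ≈ 2.71 m.

r ≈ 2.71 m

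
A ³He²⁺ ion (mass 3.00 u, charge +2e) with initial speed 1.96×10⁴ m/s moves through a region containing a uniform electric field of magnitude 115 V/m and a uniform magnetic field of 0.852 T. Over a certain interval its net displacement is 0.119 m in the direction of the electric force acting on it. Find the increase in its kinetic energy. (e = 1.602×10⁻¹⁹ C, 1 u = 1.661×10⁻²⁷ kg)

The magnetic force is always ⟂ v and does no work; only the electric force changes KE.
ΔKE = F_E · d = |q|E d = (3.204×10⁻¹⁹)(115)(0.119) ≈ 4.38×10⁻¹⁸ J.

ΔKE ≈ 4.38×10⁻¹⁸ J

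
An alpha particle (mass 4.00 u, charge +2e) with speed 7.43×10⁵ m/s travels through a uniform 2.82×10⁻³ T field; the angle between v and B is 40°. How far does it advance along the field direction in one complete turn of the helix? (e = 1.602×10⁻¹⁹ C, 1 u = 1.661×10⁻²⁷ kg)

p ≈ 26.3 m

v∥ = v cosθ = 7.43×10⁵·cos40° ≈ 5.692×10⁵ m/s.
T = 2πm/(|q|B) = 2π(6.644×10⁻²⁷)/((3.204×10⁻¹⁹)(2.82×10⁻³)) ≈ 4.620×10⁻⁵ s.
pitch = v∥ T = (5.692×10⁵)(4.620×10⁻⁵) ≈ 26.3 m.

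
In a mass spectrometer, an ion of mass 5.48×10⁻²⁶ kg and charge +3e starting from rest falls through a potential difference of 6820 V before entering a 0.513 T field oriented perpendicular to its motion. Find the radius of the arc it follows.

r ≈ 0.0769 m

Acceleration: |q|V = ½mv² ⇒ v = √(2|q|V/m) = √(2·4.806×10⁻¹⁹·6820/5.48×10⁻²⁶) ≈ 3.459×10⁵ m/s.
In the field: r = mv/(|q|B) = (5.48×10⁻²⁶)(3.459×10⁵)/((4.806×10⁻¹⁹)(0.513)) ≈ 0.0769 m.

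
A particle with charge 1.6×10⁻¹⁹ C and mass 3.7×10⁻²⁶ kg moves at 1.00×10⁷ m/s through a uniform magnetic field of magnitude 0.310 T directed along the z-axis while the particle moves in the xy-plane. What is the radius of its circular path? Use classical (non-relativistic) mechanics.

r ≈ 7.46 m

The magnetic force provides the centripetal force: |q|vB = mv²/r.
r = mv/(|q|B) = (3.7×10⁻²⁶)(1.00×10⁷)/((1.6×10⁻¹⁹)(0.310)) ≈ 7.46 m.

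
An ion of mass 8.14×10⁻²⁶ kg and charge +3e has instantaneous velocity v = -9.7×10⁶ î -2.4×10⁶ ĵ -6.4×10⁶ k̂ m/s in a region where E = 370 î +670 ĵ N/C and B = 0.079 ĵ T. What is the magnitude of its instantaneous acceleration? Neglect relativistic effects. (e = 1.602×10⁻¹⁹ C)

|a| ≈ 5.42×10¹² m/s²

v×B = (5.06×10⁵, 0, -7.66×10⁵) N/C.
E + v×B = (5.06×10⁵, 670, -7.66×10⁵) N/C.
F = q(E + v×B) = (4.806×10⁻¹⁹ C)·(5.06×10⁵, 670, -7.66×10⁵) = (2.43×10⁻¹³, 3.22×10⁻¹⁶, -3.68×10⁻¹³) N.
|a| = |F|/m = 4.413×10⁻¹³/8.14×10⁻²⁶ ≈ 5.42×10¹² m/s².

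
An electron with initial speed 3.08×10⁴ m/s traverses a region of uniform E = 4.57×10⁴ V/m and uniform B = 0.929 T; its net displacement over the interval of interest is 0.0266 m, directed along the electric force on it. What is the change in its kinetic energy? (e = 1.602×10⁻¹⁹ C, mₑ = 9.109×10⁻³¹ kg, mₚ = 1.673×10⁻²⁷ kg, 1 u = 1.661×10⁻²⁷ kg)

The magnetic force is always ⟂ v and does no work; only the electric force changes KE.
ΔKE = F_E · d = |q|E d = (1.602×10⁻¹⁹)(4.57×10⁴)(0.0266) ≈ 1.95×10⁻¹⁶ J.

ΔKE ≈ 1.95×10⁻¹⁶ J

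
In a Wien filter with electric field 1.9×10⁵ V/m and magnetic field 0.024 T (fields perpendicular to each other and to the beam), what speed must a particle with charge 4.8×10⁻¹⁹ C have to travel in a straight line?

v = 7.9×10⁶ m/s

Straight-line motion ⇒ electric and magnetic forces cancel, so E = vB.
v = E/B = 1.9×10⁵/0.024 = 7.9×10⁶ m/s.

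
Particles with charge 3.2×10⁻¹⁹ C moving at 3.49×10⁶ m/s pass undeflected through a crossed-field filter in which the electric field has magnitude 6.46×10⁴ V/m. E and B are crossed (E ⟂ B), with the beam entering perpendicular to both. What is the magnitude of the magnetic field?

Balance of forces in the selector: qE = qvB ⇒ B = E/v.
B = 6.46×10⁴/3.49×10⁶ = 0.0185 T.

B = 0.0185 T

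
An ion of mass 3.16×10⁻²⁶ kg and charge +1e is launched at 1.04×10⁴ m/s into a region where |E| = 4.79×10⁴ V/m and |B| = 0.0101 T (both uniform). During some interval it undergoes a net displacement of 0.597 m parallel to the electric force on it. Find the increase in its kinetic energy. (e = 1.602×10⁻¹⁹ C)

ΔKE ≈ 4.58×10⁻¹⁵ J

The magnetic force is always ⟂ v and does no work; only the electric force changes KE.
ΔKE = F_E · d = |q|E d = (1.602×10⁻¹⁹)(4.79×10⁴)(0.597) ≈ 4.58×10⁻¹⁵ J.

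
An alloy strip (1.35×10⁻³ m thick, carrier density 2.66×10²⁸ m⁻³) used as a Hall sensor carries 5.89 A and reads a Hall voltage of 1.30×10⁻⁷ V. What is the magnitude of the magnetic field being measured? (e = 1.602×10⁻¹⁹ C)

B ≈ 0.127 T

From V_H = IB/(n e t), B = V_H n e t / I.
B = (1.30×10⁻⁷)(2.66×10²⁸)(1.602×10⁻¹⁹)(1.35×10⁻³)/5.89 ≈ 0.127 T.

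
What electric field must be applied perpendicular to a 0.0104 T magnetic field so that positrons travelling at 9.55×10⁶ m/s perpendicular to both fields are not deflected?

E = 9.93×10⁴ V/m

For straight-line motion qE = qvB, so E = vB.
E = 9.55×10⁶ × 0.0104 = 9.93×10⁴ V/m.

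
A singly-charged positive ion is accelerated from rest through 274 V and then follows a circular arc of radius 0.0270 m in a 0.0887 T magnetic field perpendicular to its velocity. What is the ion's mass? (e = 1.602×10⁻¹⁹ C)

Combine |q|V = ½mv² and r = mv/(|q|B): eliminate v to get m = qB²r²/(2V).
m = (1.602×10⁻¹⁹)(0.0887)²(0.0270)²/(2·274) ≈ 1.68×10⁻²⁷ kg.

m ≈ 1.68×10⁻²⁷ kg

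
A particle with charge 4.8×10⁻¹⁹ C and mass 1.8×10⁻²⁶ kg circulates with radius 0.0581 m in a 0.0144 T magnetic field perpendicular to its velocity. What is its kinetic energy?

v = |q|Br/m, then KE = ½mv² = (qBr)²/(2m).
v = (4.8×10⁻¹⁹)(0.0144)(0.0581)/1.8×10⁻²⁶ ≈ 2.231×10⁴ m/s.
KE = ½(1.8×10⁻²⁶)(2.231×10⁴)² ≈ 4.48×10⁻¹⁸ J.

KE ≈ 4.48×10⁻¹⁸ J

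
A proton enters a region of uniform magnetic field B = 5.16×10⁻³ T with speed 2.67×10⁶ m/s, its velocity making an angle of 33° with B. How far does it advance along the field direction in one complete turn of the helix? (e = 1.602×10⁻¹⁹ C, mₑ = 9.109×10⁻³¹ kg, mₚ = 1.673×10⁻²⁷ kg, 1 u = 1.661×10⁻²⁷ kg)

v∥ = v cosθ = 2.67×10⁶·cos33° ≈ 2.239×10⁶ m/s.
T = 2πm/(|q|B) = 2π(1.673×10⁻²⁷)/((1.602×10⁻¹⁹)(5.16×10⁻³)) ≈ 1.272×10⁻⁵ s.
pitch = v∥ T = (2.239×10⁶)(1.272×10⁻⁵) ≈ 28.5 m.

p ≈ 28.5 m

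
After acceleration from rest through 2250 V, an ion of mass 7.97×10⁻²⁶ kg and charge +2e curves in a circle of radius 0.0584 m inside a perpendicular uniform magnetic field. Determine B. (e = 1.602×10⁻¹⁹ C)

B ≈ 0.573 T

v = √(2|q|V/m) = √(2·3.204×10⁻¹⁹·2250/7.97×10⁻²⁶) ≈ 1.345×10⁵ m/s.
B = mv/(|q|r) = (7.97×10⁻²⁶)(1.345×10⁵)/((3.204×10⁻¹⁹)(0.0584)) ≈ 0.573 T.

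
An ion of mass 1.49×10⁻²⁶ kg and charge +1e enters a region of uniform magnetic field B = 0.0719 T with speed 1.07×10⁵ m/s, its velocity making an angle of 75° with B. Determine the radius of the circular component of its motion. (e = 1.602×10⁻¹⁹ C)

r ≈ 0.134 m

v⊥ = v sinθ = 1.07×10⁵·sin75° ≈ 1.034×10⁵ m/s.
r = m v⊥/(|q|B) = (1.49×10⁻²⁶)(1.034×10⁵)/((1.602×10⁻¹⁹)(0.0719)) ≈ 0.134 m.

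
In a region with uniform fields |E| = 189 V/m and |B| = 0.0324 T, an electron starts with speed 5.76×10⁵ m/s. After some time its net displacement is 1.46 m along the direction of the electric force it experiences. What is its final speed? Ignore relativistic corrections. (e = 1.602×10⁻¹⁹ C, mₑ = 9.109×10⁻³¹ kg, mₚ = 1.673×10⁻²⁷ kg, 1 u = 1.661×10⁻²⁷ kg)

v_f ≈ 9.87×10⁶ m/s

B does no work; ΔKE = |q|E d.
½mv_f² = ½mv₀² + |q|Ed = ½(9.109×10⁻³¹)(5.76×10⁵)² + (1.602×10⁻¹⁹)(189)(1.46) ≈ 1.511×10⁻¹⁹ J + 4.421×10⁻¹⁷ J ≈ 4.436×10⁻¹⁷ J.
v_f = √(2·4.436×10⁻¹⁷/9.109×10⁻³¹) ≈ 9.87×10⁶ m/s.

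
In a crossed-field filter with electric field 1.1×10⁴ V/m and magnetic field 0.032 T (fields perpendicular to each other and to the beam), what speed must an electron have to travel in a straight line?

v = 3.4×10⁵ m/s

Zero net Lorentz force requires |qE| = |q v×B|, i.e. E = vB.
v = E/B = 1.1×10⁴/0.032 = 3.4×10⁵ m/s.
The result is independent of the particle's charge and mass.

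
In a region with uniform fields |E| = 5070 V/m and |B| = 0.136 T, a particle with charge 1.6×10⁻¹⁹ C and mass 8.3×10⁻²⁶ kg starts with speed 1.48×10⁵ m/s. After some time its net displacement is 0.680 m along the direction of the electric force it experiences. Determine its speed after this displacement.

v_f ≈ 1.88×10⁵ m/s

B does no work; ΔKE = |q|E d.
½mv_f² = ½mv₀² + |q|Ed = ½(8.3×10⁻²⁶)(1.48×10⁵)² + (1.6×10⁻¹⁹)(5070)(0.680) ≈ 9.090×10⁻¹⁶ J + 5.516×10⁻¹⁶ J ≈ 1.461×10⁻¹⁵ J.
v_f = √(2·1.461×10⁻¹⁵/8.3×10⁻²⁶) ≈ 1.88×10⁵ m/s.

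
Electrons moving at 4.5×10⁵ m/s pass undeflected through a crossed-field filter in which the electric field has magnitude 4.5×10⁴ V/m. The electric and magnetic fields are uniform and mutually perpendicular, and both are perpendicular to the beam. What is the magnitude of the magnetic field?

B = 0.10 T

Balance of forces in the selector: qE = qvB ⇒ B = E/v.
B = 4.5×10⁴/4.5×10⁵ = 0.10 T.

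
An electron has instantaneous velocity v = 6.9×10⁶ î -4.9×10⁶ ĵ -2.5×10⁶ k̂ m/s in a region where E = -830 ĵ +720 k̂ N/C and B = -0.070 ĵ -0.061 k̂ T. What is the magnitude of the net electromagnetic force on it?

|F| ≈ 1.04×10⁻¹³ N

v×B = (1.24×10⁵, 4.21×10⁵, -4.83×10⁵) N/C.
E + v×B = (1.24×10⁵, 4.20×10⁵, -4.82×10⁵) N/C.
F = q(E + v×B) = (−1.602×10⁻¹⁹ C)·(1.24×10⁵, 4.20×10⁵, -4.82×10⁵) = (-1.98×10⁻¹⁴, -6.73×10⁻¹⁴, 7.73×10⁻¹⁴) N.
|F| = 1.04×10⁻¹³ N.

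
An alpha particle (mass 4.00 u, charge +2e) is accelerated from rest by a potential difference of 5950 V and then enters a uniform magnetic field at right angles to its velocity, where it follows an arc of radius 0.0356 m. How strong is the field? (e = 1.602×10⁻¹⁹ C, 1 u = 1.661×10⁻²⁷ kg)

B ≈ 0.441 T

v = √(2|q|V/m) = √(2·3.204×10⁻¹⁹·5950/6.644×10⁻²⁷) ≈ 7.575×10⁵ m/s.
B = mv/(|q|r) = (6.644×10⁻²⁷)(7.575×10⁵)/((3.204×10⁻¹⁹)(0.0356)) ≈ 0.441 T.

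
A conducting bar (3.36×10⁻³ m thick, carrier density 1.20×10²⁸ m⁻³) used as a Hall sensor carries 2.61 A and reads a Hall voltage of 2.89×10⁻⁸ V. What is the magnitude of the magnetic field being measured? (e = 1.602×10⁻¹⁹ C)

B ≈ 0.0715 T

From V_H = IB/(n e t), B = V_H n e t / I.
B = (2.89×10⁻⁸)(1.20×10²⁸)(1.602×10⁻¹⁹)(3.36×10⁻³)/2.61 ≈ 0.0715 T.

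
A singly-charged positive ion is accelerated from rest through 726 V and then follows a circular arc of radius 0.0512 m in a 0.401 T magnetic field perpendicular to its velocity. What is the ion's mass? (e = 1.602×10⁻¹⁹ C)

m ≈ 4.65×10⁻²⁶ kg

Combine |q|V = ½mv² and r = mv/(|q|B): eliminate v to get m = qB²r²/(2V).
m = (1.602×10⁻¹⁹)(0.401)²(0.0512)²/(2·726) ≈ 4.65×10⁻²⁶ kg.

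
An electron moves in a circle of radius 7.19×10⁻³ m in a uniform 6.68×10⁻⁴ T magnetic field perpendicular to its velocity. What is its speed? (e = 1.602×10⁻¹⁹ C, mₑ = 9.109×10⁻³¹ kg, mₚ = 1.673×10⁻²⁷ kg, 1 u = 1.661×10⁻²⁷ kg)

v ≈ 8.45×10⁵ m/s

From |q|vB = mv²/r, v = |q|Br/m.
v = (1.602×10⁻¹⁹)(6.68×10⁻⁴)(7.19×10⁻³)/9.109×10⁻³¹ ≈ 8.45×10⁵ m/s.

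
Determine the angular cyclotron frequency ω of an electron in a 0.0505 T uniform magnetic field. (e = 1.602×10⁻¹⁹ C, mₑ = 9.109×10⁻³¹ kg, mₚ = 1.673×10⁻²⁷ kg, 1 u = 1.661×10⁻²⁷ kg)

ω = |q|B/m.
ω = (1.602×10⁻¹⁹)(0.0505)/9.109×10⁻³¹ ≈ 8.88×10⁹ rad/s.

ω ≈ 8.88×10⁹ rad/s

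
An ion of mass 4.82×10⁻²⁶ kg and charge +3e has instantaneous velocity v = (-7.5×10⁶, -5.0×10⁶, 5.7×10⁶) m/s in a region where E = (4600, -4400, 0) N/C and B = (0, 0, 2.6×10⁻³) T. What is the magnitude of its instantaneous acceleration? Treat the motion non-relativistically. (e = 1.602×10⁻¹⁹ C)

|a| ≈ 1.72×10¹¹ m/s²

v×B = (-1.30×10⁴, 1.95×10⁴, 0) N/C.
E + v×B = (-8400, 1.51×10⁴, 0) N/C.
F = q(E + v×B) = (4.806×10⁻¹⁹ C)·(-8400, 1.51×10⁴, 0) = (-4.04×10⁻¹⁵, 7.26×10⁻¹⁵, 0) N.
|a| = |F|/m = 8.304×10⁻¹⁵/4.82×10⁻²⁶ ≈ 1.72×10¹¹ m/s².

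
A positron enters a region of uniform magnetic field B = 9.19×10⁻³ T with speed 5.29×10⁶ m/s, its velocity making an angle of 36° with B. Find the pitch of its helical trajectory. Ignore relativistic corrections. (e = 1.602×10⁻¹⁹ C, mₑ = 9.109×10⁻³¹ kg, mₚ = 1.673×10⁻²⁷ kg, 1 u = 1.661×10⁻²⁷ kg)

p ≈ 0.0166 m

v∥ = v cosθ = 5.29×10⁶·cos36° ≈ 4.280×10⁶ m/s.
T = 2πm/(|q|B) = 2π(9.109×10⁻³¹)/((1.602×10⁻¹⁹)(9.19×10⁻³)) ≈ 3.888×10⁻⁹ s.
pitch = v∥ T = (4.280×10⁶)(3.888×10⁻⁹) ≈ 0.0166 m.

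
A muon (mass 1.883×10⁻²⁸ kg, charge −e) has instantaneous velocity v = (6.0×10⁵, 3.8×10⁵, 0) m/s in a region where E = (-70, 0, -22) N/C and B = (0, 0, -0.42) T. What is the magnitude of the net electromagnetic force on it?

|F| ≈ 4.78×10⁻¹⁴ N

v×B = (-1.60×10⁵, 2.52×10⁵, 0) N/C.
E + v×B = (-1.60×10⁵, 2.52×10⁵, -22.0) N/C.
F = q(E + v×B) = (−1.602×10⁻¹⁹ C)·(-1.60×10⁵, 2.52×10⁵, -22.0) = (2.56×10⁻¹⁴, -4.04×10⁻¹⁴, 3.52×10⁻¹⁸) N.
|F| = 4.78×10⁻¹⁴ N.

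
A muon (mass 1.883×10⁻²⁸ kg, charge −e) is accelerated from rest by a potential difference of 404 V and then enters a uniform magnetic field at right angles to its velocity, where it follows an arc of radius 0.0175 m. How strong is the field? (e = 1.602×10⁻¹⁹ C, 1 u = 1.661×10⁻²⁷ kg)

B ≈ 0.0557 T

v = √(2|q|V/m) = √(2·1.602×10⁻¹⁹·404/1.883×10⁻²⁸) ≈ 8.291×10⁵ m/s.
B = mv/(|q|r) = (1.883×10⁻²⁸)(8.291×10⁵)/((1.602×10⁻¹⁹)(0.0175)) ≈ 0.0557 T.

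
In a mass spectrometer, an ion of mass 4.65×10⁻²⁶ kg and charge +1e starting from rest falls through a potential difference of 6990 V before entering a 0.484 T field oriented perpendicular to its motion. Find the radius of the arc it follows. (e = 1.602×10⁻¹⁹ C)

r ≈ 0.132 m

Acceleration: |q|V = ½mv² ⇒ v = √(2|q|V/m) = √(2·1.602×10⁻¹⁹·6990/4.65×10⁻²⁶) ≈ 2.195×10⁵ m/s.
In the field: r = mv/(|q|B) = (4.65×10⁻²⁶)(2.195×10⁵)/((1.602×10⁻¹⁹)(0.484)) ≈ 0.132 m.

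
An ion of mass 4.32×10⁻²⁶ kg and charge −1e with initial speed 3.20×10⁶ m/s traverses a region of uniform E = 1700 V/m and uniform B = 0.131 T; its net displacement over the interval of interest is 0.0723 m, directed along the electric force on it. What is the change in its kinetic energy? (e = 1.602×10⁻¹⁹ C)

The magnetic force is always ⟂ v and does no work; only the electric force changes KE.
ΔKE = F_E · d = |q|E d = (1.602×10⁻¹⁹)(1700)(0.0723) ≈ 1.97×10⁻¹⁷ J.

ΔKE ≈ 1.97×10⁻¹⁷ J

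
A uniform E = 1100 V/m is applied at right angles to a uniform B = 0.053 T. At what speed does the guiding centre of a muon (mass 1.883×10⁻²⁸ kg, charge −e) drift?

v_d ≈ 2.1×10⁴ m/s

The E×B drift speed is v_d = E/B.
v_d = 1100/0.053 = 2.1×10⁴ m/s.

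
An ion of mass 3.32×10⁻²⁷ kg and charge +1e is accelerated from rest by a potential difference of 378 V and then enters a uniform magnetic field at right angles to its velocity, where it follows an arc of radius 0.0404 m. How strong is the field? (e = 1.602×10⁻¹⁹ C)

v = √(2|q|V/m) = √(2·1.602×10⁻¹⁹·378/3.32×10⁻²⁷) ≈ 1.910×10⁵ m/s.
B = mv/(|q|r) = (3.32×10⁻²⁷)(1.910×10⁵)/((1.602×10⁻¹⁹)(0.0404)) ≈ 0.0980 T.

B ≈ 0.0980 T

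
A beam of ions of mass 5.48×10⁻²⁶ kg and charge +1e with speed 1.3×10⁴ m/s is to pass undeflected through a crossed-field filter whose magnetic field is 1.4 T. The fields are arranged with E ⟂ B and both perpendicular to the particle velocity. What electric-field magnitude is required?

For straight-line motion qE = qvB, so E = vB.
E = 1.3×10⁴ × 1.4 = 1.8×10⁴ V/m.

E = 1.8×10⁴ V/m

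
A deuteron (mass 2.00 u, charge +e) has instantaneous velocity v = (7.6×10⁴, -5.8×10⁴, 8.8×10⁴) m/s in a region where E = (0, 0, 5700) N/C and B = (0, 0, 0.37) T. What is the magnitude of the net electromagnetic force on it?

|F| ≈ 5.74×10⁻¹⁵ N

v×B = (-2.15×10⁴, -2.81×10⁴, 0) N/C.
E + v×B = (-2.15×10⁴, -2.81×10⁴, 5700) N/C.
F = q(E + v×B) = (1.602×10⁻¹⁹ C)·(-2.15×10⁴, -2.81×10⁴, 5700) = (-3.44×10⁻¹⁵, -4.50×10⁻¹⁵, 9.13×10⁻¹⁶) N.
|F| = 5.74×10⁻¹⁵ N.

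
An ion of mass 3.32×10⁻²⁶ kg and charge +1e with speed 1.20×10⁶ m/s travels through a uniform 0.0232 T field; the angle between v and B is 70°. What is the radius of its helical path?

v⊥ = v sinθ = 1.20×10⁶·sin70° ≈ 1.128×10⁶ m/s.
r = m v⊥/(|q|B) = (3.32×10⁻²⁶)(1.128×10⁶)/((1.602×10⁻¹⁹)(0.0232)) ≈ 10.1 m.

r ≈ 10.1 m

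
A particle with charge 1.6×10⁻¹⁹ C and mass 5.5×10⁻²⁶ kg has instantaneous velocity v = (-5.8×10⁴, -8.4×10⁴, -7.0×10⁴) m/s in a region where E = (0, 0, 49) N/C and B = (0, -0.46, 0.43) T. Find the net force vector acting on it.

v×B = (-6.83×10⁴, 2.49×10⁴, 2.67×10⁴) N/C.
E + v×B = (-6.83×10⁴, 2.49×10⁴, 2.67×10⁴) N/C.
F = q(E + v×B) = (1.6×10⁻¹⁹ C)·(-6.83×10⁴, 2.49×10⁴, 2.67×10⁴) = (-1.09×10⁻¹⁴, 3.99×10⁻¹⁵, 4.28×10⁻¹⁵) N.

F ≈ (-1.09×10⁻¹⁴, 3.99×10⁻¹⁵, 4.28×10⁻¹⁵) N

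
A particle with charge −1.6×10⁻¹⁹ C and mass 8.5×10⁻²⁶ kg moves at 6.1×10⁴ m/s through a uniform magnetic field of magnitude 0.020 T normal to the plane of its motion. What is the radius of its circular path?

The magnetic force provides the centripetal force: |q|vB = mv²/r.
r = mv/(|q|B) = (8.5×10⁻²⁶)(6.1×10⁴)/((1.6×10⁻¹⁹)(0.020)) ≈ 1.6 m.

r ≈ 1.6 m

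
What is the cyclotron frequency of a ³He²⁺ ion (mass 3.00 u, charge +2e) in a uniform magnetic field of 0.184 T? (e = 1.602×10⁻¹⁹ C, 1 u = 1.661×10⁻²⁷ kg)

f = |q|B/(2πm).
f = (3.204×10⁻¹⁹)(0.184)/(2π·4.983×10⁻²⁷) ≈ 1.88×10⁶ Hz.

f ≈ 1.88×10⁶ Hz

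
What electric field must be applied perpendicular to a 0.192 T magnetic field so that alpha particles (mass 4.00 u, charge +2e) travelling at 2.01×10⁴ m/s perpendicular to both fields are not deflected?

For straight-line motion qE = qvB, so E = vB.
E = 2.01×10⁴ × 0.192 = 3860 V/m.

E = 3860 V/m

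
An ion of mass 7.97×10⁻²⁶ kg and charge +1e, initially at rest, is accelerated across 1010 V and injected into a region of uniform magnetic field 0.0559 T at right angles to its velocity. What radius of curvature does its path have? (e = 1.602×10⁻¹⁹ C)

r ≈ 0.567 m

Acceleration: |q|V = ½mv² ⇒ v = √(2|q|V/m) = √(2·1.602×10⁻¹⁹·1010/7.97×10⁻²⁶) ≈ 6.372×10⁴ m/s.
In the field: r = mv/(|q|B) = (7.97×10⁻²⁶)(6.372×10⁴)/((1.602×10⁻¹⁹)(0.0559)) ≈ 0.567 m.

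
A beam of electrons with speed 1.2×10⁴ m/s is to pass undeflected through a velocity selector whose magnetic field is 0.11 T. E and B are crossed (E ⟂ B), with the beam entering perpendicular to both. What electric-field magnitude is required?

For straight-line motion qE = qvB, so E = vB.
E = 1.2×10⁴ × 0.11 = 1300 V/m.

E = 1300 V/m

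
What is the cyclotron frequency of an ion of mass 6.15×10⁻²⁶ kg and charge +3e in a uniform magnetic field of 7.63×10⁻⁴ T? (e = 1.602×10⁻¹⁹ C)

f = |q|B/(2πm).
f = (4.806×10⁻¹⁹)(7.63×10⁻⁴)/(2π·6.15×10⁻²⁶) ≈ 949 Hz.

f ≈ 949 Hz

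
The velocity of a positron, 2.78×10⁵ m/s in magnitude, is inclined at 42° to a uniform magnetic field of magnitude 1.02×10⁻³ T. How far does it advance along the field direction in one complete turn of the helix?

v∥ = v cosθ = 2.78×10⁵·cos42° ≈ 2.066×10⁵ m/s.
T = 2πm/(|q|B) = 2π(9.109×10⁻³¹)/((1.602×10⁻¹⁹)(1.02×10⁻³)) ≈ 3.503×10⁻⁸ s.
pitch = v∥ T = (2.066×10⁵)(3.503×10⁻⁸) ≈ 7.24×10⁻³ m.

p ≈ 7.24×10⁻³ m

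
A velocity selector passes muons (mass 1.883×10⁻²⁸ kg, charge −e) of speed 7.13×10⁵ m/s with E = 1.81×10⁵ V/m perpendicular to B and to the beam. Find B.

Balance of forces in the selector: qE = qvB ⇒ B = E/v.
B = 1.81×10⁵/7.13×10⁵ = 0.254 T.

B = 0.254 T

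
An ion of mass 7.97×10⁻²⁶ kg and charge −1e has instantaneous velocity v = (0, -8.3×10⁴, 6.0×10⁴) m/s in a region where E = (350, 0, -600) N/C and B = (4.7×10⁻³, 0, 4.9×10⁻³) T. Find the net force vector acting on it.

F ≈ (9.08×10⁻¹⁸, -4.52×10⁻¹⁷, 3.36×10⁻¹⁷) N

v×B = (-407, 282, 390) N/C.
E + v×B = (-56.7, 282, -210) N/C.
F = q(E + v×B) = (−1.602×10⁻¹⁹ C)·(-56.7, 282, -210) = (9.08×10⁻¹⁸, -4.52×10⁻¹⁷, 3.36×10⁻¹⁷) N.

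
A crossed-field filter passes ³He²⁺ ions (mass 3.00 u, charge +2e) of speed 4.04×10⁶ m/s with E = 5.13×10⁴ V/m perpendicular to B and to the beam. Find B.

Balance of forces in the selector: qE = qvB ⇒ B = E/v.
B = 5.13×10⁴/4.04×10⁶ = 0.0127 T.

B = 0.0127 T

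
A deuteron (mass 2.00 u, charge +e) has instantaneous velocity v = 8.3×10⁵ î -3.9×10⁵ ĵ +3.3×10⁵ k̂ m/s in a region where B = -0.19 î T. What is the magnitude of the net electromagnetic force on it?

|F| ≈ 1.56×10⁻¹⁴ N

v×B = (0, -6.27×10⁴, -7.41×10⁴) N/C.
F = q v×B = (1.602×10⁻¹⁹ C)·(0, -6.27×10⁴, -7.41×10⁴) = (0, -1.00×10⁻¹⁴, -1.19×10⁻¹⁴) N.
|F| = 1.56×10⁻¹⁴ N.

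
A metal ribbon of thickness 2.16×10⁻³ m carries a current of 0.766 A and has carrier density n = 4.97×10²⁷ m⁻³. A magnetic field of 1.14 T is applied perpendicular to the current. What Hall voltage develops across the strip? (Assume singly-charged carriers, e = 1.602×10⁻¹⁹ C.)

V_H ≈ 5.08×10⁻⁷ V

V_H = IB/(n e t).
V_H = (0.766)(1.14)/((4.97×10²⁷)(1.602×10⁻¹⁹)(2.16×10⁻³)) ≈ 5.08×10⁻⁷ V.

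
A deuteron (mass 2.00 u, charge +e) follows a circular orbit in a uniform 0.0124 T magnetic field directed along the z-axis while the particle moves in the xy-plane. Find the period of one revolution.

The cyclotron period depends only on m, q, B: T = 2πm/(|q|B).
T = 2π(3.322×10⁻²⁷)/((1.602×10⁻¹⁹)(0.0124)) ≈ 1.05×10⁻⁵ s.

T ≈ 1.05×10⁻⁵ s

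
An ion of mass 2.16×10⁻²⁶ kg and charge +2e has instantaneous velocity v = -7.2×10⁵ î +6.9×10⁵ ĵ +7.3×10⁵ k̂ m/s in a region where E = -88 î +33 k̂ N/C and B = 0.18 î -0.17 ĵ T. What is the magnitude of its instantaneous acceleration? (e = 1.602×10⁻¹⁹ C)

|a| ≈ 2.68×10¹² m/s²

v×B = (1.24×10⁵, 1.31×10⁵, -1800) N/C.
E + v×B = (1.24×10⁵, 1.31×10⁵, -1770) N/C.
F = q(E + v×B) = (3.204×10⁻¹⁹ C)·(1.24×10⁵, 1.31×10⁵, -1770) = (3.97×10⁻¹⁴, 4.21×10⁻¹⁴, -5.66×10⁻¹⁶) N.
|a| = |F|/m = 5.789×10⁻¹⁴/2.16×10⁻²⁶ ≈ 2.68×10¹² m/s².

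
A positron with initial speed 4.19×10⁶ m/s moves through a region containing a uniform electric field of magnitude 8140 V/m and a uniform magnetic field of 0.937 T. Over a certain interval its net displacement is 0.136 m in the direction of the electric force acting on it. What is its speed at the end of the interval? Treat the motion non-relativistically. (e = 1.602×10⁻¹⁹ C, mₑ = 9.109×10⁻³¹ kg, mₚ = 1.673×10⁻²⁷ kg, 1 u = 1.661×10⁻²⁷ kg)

B does no work; ΔKE = |q|E d.
½mv_f² = ½mv₀² + |q|Ed = ½(9.109×10⁻³¹)(4.19×10⁶)² + (1.602×10⁻¹⁹)(8140)(0.136) ≈ 7.996×10⁻¹⁸ J + 1.773×10⁻¹⁶ J ≈ 1.853×10⁻¹⁶ J.
v_f = √(2·1.853×10⁻¹⁶/9.109×10⁻³¹) ≈ 2.02×10⁷ m/s.

v_f ≈ 2.02×10⁷ m/s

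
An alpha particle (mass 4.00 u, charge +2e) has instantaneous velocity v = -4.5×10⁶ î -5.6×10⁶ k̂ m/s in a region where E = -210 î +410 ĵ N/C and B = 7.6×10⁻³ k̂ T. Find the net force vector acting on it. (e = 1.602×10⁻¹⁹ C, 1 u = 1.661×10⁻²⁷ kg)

v×B = (0, 3.42×10⁴, 0) N/C.
E + v×B = (-210, 3.46×10⁴, 0) N/C.
F = q(E + v×B) = (3.204×10⁻¹⁹ C)·(-210, 3.46×10⁴, 0) = (-6.73×10⁻¹⁷, 1.11×10⁻¹⁴, 0) N.

F ≈ (-6.73×10⁻¹⁷, 1.11×10⁻¹⁴, 0) N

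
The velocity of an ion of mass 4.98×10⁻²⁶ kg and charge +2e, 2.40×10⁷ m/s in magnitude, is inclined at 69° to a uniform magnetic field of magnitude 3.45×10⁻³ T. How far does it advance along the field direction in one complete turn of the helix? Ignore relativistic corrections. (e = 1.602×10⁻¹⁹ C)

p ≈ 2430 m

v∥ = v cosθ = 2.40×10⁷·cos69° ≈ 8.601×10⁶ m/s.
T = 2πm/(|q|B) = 2π(4.98×10⁻²⁶)/((3.204×10⁻¹⁹)(3.45×10⁻³)) ≈ 2.831×10⁻⁴ s.
pitch = v∥ T = (8.601×10⁶)(2.831×10⁻⁴) ≈ 2430 m.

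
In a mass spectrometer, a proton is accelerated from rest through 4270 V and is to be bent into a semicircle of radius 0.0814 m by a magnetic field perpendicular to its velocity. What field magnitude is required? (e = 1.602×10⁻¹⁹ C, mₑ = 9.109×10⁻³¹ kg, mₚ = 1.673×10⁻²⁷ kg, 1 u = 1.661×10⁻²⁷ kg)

B ≈ 0.116 T

v = √(2|q|V/m) = √(2·1.602×10⁻¹⁹·4270/1.673×10⁻²⁷) ≈ 9.043×10⁵ m/s.
B = mv/(|q|r) = (1.673×10⁻²⁷)(9.043×10⁵)/((1.602×10⁻¹⁹)(0.0814)) ≈ 0.116 T.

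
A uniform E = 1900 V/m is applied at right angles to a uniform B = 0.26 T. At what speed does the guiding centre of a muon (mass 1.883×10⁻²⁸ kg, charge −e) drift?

The E×B drift speed is v_d = E/B.
v_d = 1900/0.26 = 7300 m/s.

v_d ≈ 7300 m/s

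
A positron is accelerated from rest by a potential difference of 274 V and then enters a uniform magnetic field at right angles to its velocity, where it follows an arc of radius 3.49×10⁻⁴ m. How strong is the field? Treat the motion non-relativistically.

B ≈ 0.160 T

v = √(2|q|V/m) = √(2·1.602×10⁻¹⁹·274/9.109×10⁻³¹) ≈ 9.817×10⁶ m/s.
B = mv/(|q|r) = (9.109×10⁻³¹)(9.817×10⁶)/((1.602×10⁻¹⁹)(3.49×10⁻⁴)) ≈ 0.160 T.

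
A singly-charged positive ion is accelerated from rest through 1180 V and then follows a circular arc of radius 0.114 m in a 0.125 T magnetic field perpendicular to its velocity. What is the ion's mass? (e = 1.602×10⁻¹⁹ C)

Combine |q|V = ½mv² and r = mv/(|q|B): eliminate v to get m = qB²r²/(2V).
m = (1.602×10⁻¹⁹)(0.125)²(0.114)²/(2·1180) ≈ 1.38×10⁻²⁶ kg.

m ≈ 1.38×10⁻²⁶ kg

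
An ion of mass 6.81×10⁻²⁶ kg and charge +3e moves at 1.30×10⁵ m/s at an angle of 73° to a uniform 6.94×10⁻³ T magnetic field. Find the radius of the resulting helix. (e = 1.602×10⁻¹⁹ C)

v⊥ = v sinθ = 1.30×10⁵·sin73° ≈ 1.243×10⁵ m/s.
r = m v⊥/(|q|B) = (6.81×10⁻²⁶)(1.243×10⁵)/((4.806×10⁻¹⁹)(6.94×10⁻³)) ≈ 2.54 m.

r ≈ 2.54 m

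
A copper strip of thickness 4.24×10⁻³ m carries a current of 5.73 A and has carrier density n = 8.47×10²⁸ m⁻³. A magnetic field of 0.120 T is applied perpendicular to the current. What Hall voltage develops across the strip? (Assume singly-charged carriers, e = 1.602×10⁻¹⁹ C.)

V_H = IB/(n e t).
V_H = (5.73)(0.120)/((8.47×10²⁸)(1.602×10⁻¹⁹)(4.24×10⁻³)) ≈ 1.20×10⁻⁸ V.

V_H ≈ 1.20×10⁻⁸ V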